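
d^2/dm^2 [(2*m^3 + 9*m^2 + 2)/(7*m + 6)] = 4*(49*m^3 + 126*m^2 + 108*m + 211)/(343*m^3 + 882*m^2 + 756*m + 216)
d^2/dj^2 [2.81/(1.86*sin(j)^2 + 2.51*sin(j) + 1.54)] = (-38.885904*sin(j)^4 - 39.356298*sin(j)^3 + 72.821431*sin(j)^2 + 89.57437*sin(j) + 19.308634)/(1.86*sin(j)^2 + 2.51*sin(j) + 1.54)^3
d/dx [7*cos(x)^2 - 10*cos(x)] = 2*(5 - 7*cos(x))*sin(x)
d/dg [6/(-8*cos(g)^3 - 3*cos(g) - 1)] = 18*(8*sin(g)^2 - 9)*sin(g)/(8*cos(g)^3 + 3*cos(g) + 1)^2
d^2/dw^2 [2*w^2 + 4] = 4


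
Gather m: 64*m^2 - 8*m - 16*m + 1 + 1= 64*m^2 - 24*m + 2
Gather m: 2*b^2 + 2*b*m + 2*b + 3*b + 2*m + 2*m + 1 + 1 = 2*b^2 + 5*b + m*(2*b + 4) + 2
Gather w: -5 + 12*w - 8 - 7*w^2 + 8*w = -7*w^2 + 20*w - 13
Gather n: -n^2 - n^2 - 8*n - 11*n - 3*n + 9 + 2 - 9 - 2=-2*n^2 - 22*n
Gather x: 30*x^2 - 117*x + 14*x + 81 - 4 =30*x^2 - 103*x + 77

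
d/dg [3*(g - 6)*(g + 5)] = 6*g - 3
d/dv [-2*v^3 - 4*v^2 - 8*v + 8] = -6*v^2 - 8*v - 8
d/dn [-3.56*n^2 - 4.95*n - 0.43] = -7.12*n - 4.95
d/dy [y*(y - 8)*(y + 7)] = 3*y^2 - 2*y - 56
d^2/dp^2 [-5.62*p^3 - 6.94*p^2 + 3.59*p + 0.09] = -33.72*p - 13.88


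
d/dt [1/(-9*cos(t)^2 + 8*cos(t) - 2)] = 2*(4 - 9*cos(t))*sin(t)/(9*cos(t)^2 - 8*cos(t) + 2)^2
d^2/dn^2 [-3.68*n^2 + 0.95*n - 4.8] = -7.36000000000000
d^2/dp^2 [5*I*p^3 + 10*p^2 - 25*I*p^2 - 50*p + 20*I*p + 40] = 30*I*p + 20 - 50*I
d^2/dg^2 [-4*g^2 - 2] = -8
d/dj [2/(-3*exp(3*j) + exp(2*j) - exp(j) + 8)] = (18*exp(2*j) - 4*exp(j) + 2)*exp(j)/(3*exp(3*j) - exp(2*j) + exp(j) - 8)^2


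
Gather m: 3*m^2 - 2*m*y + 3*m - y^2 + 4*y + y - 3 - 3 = 3*m^2 + m*(3 - 2*y) - y^2 + 5*y - 6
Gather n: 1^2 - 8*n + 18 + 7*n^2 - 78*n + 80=7*n^2 - 86*n + 99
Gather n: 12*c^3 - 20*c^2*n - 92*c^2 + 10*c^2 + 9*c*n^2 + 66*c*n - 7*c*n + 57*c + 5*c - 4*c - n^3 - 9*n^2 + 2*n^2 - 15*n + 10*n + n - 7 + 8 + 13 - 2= 12*c^3 - 82*c^2 + 58*c - n^3 + n^2*(9*c - 7) + n*(-20*c^2 + 59*c - 4) + 12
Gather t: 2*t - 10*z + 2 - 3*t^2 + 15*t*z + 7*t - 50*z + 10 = -3*t^2 + t*(15*z + 9) - 60*z + 12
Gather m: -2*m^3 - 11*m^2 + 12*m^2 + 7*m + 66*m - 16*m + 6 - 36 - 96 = -2*m^3 + m^2 + 57*m - 126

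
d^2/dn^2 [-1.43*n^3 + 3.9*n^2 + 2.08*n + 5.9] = 7.8 - 8.58*n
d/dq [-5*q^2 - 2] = -10*q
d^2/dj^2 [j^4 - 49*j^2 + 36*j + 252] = 12*j^2 - 98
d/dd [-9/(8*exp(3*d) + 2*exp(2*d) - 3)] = (216*exp(d) + 36)*exp(2*d)/(8*exp(3*d) + 2*exp(2*d) - 3)^2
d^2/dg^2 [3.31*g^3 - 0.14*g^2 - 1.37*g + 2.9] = 19.86*g - 0.28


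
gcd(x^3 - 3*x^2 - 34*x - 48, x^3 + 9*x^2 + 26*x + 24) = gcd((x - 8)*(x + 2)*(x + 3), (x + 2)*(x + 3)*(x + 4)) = x^2 + 5*x + 6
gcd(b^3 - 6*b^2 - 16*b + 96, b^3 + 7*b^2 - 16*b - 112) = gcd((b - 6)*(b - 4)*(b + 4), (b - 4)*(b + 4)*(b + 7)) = b^2 - 16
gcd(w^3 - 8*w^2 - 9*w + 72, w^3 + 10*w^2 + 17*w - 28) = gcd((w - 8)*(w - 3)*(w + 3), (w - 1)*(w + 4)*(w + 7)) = 1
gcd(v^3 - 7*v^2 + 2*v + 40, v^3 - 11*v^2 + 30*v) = v - 5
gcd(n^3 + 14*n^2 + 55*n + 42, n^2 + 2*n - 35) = n + 7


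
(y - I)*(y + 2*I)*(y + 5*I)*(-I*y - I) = -I*y^4 + 6*y^3 - I*y^3 + 6*y^2 + 3*I*y^2 + 10*y + 3*I*y + 10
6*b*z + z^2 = z*(6*b + z)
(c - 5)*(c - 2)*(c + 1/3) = c^3 - 20*c^2/3 + 23*c/3 + 10/3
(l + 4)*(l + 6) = l^2 + 10*l + 24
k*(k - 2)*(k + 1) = k^3 - k^2 - 2*k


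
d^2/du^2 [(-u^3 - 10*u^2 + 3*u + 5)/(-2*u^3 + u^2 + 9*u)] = 2*(42*u^6 + 18*u^5 + 438*u^4 + 14*u^3 + 255*u^2 - 135*u - 405)/(u^3*(8*u^6 - 12*u^5 - 102*u^4 + 107*u^3 + 459*u^2 - 243*u - 729))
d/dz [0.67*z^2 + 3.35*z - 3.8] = 1.34*z + 3.35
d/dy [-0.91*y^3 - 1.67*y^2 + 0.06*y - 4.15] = -2.73*y^2 - 3.34*y + 0.06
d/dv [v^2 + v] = 2*v + 1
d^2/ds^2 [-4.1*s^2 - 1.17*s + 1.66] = -8.20000000000000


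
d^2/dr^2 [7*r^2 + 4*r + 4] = 14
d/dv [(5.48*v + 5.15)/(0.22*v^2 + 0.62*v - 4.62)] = (1.2056*v^2 + 3.3976*v - (0.44*v + 0.62)*(5.48*v + 5.15) - 25.3176)/(0.22*v^2 + 0.62*v - 4.62)^2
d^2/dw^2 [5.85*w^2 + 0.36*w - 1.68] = 11.7000000000000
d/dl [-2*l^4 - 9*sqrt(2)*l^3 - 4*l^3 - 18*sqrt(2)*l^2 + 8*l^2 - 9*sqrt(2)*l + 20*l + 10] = -8*l^3 - 27*sqrt(2)*l^2 - 12*l^2 - 36*sqrt(2)*l + 16*l - 9*sqrt(2) + 20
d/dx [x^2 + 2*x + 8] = 2*x + 2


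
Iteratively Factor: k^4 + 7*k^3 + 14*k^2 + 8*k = (k + 4)*(k^3 + 3*k^2 + 2*k) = k*(k + 4)*(k^2 + 3*k + 2) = k*(k + 2)*(k + 4)*(k + 1)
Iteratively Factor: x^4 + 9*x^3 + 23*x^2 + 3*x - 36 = (x + 3)*(x^3 + 6*x^2 + 5*x - 12) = (x + 3)*(x + 4)*(x^2 + 2*x - 3) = (x + 3)^2*(x + 4)*(x - 1)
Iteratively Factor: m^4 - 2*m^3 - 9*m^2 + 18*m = (m - 2)*(m^3 - 9*m) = m*(m - 2)*(m^2 - 9) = m*(m - 3)*(m - 2)*(m + 3)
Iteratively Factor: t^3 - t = (t)*(t^2 - 1) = t*(t + 1)*(t - 1)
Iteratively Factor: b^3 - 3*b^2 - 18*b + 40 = (b - 5)*(b^2 + 2*b - 8) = (b - 5)*(b - 2)*(b + 4)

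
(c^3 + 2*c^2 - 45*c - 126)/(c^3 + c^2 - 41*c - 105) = (c + 6)/(c + 5)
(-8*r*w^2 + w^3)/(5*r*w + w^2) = w*(-8*r + w)/(5*r + w)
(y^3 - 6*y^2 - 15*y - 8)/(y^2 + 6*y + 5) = (y^2 - 7*y - 8)/(y + 5)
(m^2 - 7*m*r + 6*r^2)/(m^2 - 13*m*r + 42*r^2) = (-m + r)/(-m + 7*r)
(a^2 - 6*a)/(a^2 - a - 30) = a/(a + 5)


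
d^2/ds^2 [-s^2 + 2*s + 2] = -2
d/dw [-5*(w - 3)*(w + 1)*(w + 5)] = -15*w^2 - 30*w + 65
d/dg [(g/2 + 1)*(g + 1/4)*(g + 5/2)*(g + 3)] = 2*g^3 + 93*g^2/8 + 163*g/8 + 157/16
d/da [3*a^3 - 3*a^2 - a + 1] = 9*a^2 - 6*a - 1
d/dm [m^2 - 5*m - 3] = 2*m - 5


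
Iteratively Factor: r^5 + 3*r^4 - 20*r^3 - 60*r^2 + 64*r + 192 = (r + 2)*(r^4 + r^3 - 22*r^2 - 16*r + 96) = (r - 4)*(r + 2)*(r^3 + 5*r^2 - 2*r - 24) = (r - 4)*(r - 2)*(r + 2)*(r^2 + 7*r + 12) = (r - 4)*(r - 2)*(r + 2)*(r + 4)*(r + 3)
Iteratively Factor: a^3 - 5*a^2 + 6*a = (a - 2)*(a^2 - 3*a) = a*(a - 2)*(a - 3)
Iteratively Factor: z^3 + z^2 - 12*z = (z - 3)*(z^2 + 4*z) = (z - 3)*(z + 4)*(z)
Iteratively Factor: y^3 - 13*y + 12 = (y - 3)*(y^2 + 3*y - 4) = (y - 3)*(y + 4)*(y - 1)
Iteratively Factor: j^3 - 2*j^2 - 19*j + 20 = (j + 4)*(j^2 - 6*j + 5) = (j - 5)*(j + 4)*(j - 1)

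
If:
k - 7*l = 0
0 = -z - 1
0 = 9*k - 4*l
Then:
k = 0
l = 0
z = -1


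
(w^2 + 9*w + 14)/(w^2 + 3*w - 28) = (w + 2)/(w - 4)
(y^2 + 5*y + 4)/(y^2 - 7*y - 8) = (y + 4)/(y - 8)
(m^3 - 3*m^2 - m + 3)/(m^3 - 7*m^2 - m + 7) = (m - 3)/(m - 7)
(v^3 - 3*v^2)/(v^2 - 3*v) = v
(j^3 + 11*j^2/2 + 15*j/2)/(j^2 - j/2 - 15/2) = j*(j + 3)/(j - 3)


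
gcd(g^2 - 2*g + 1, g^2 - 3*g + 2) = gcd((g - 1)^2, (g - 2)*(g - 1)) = g - 1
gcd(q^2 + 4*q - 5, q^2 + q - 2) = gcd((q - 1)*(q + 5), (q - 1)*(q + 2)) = q - 1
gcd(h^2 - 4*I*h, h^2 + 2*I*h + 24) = h - 4*I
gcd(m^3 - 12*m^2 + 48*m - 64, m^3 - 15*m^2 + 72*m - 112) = m^2 - 8*m + 16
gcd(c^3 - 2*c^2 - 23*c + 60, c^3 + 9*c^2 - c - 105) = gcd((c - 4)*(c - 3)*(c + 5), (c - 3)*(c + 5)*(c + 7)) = c^2 + 2*c - 15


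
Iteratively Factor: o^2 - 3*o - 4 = (o + 1)*(o - 4)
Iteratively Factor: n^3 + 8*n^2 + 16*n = (n + 4)*(n^2 + 4*n) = (n + 4)^2*(n)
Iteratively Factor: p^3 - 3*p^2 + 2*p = (p)*(p^2 - 3*p + 2) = p*(p - 1)*(p - 2)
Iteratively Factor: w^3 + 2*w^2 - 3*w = (w + 3)*(w^2 - w) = w*(w + 3)*(w - 1)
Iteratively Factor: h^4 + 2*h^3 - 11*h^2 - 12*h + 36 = (h + 3)*(h^3 - h^2 - 8*h + 12) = (h - 2)*(h + 3)*(h^2 + h - 6) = (h - 2)^2*(h + 3)*(h + 3)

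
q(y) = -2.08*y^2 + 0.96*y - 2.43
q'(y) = 0.96 - 4.16*y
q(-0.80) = -4.53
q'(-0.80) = 4.29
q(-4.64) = -51.67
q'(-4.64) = 20.26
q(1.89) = -8.05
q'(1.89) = -6.90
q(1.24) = -4.44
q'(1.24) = -4.20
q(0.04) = -2.39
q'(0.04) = 0.79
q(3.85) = -29.56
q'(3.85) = -15.06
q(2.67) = -14.69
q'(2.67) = -10.15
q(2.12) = -9.74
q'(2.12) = -7.86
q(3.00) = -18.27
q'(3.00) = -11.52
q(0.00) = -2.43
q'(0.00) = 0.96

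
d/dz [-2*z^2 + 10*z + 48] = 10 - 4*z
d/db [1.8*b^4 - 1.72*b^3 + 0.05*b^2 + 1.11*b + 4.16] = 7.2*b^3 - 5.16*b^2 + 0.1*b + 1.11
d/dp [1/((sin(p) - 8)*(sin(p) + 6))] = 2*(1 - sin(p))*cos(p)/((sin(p) - 8)^2*(sin(p) + 6)^2)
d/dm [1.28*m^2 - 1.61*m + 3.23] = 2.56*m - 1.61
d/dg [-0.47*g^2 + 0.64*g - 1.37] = 0.64 - 0.94*g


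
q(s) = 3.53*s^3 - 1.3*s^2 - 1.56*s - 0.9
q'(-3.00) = 101.55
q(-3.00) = -103.23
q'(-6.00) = 395.28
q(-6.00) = -800.82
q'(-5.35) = 315.46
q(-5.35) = -570.31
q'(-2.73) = 84.46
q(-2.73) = -78.15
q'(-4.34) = 209.19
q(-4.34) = -307.18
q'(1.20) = 10.57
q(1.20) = 1.46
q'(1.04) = 7.19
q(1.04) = 0.04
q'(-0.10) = -1.19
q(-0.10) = -0.76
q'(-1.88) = 40.76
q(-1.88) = -26.02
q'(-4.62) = 236.49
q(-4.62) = -369.54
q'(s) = 10.59*s^2 - 2.6*s - 1.56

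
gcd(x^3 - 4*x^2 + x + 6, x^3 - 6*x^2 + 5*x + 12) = x^2 - 2*x - 3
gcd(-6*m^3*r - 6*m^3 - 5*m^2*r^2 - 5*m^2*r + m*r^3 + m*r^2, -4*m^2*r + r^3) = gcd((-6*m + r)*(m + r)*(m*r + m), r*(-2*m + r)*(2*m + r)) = 1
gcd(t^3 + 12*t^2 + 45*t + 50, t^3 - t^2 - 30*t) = t + 5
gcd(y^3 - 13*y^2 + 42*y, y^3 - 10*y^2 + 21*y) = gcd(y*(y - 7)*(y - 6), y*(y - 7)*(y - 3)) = y^2 - 7*y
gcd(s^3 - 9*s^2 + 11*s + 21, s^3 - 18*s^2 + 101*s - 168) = s^2 - 10*s + 21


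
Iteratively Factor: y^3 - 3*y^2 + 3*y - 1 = (y - 1)*(y^2 - 2*y + 1) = (y - 1)^2*(y - 1)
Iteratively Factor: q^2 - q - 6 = (q - 3)*(q + 2)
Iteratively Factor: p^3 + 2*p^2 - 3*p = (p)*(p^2 + 2*p - 3) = p*(p - 1)*(p + 3)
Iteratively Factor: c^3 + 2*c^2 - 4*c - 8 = (c + 2)*(c^2 - 4) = (c + 2)^2*(c - 2)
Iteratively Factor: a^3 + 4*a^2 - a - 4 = (a - 1)*(a^2 + 5*a + 4) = (a - 1)*(a + 4)*(a + 1)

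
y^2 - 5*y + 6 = (y - 3)*(y - 2)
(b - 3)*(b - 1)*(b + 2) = b^3 - 2*b^2 - 5*b + 6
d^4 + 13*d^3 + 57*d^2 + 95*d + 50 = (d + 1)*(d + 2)*(d + 5)^2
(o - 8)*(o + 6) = o^2 - 2*o - 48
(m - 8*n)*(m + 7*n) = m^2 - m*n - 56*n^2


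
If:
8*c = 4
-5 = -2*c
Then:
No Solution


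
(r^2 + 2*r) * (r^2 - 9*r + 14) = r^4 - 7*r^3 - 4*r^2 + 28*r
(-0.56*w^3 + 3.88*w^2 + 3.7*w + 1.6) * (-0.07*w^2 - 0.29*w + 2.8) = 0.0392*w^5 - 0.1092*w^4 - 2.9522*w^3 + 9.679*w^2 + 9.896*w + 4.48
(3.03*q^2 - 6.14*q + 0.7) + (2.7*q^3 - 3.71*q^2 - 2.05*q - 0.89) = 2.7*q^3 - 0.68*q^2 - 8.19*q - 0.19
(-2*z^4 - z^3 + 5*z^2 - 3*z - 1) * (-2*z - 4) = 4*z^5 + 10*z^4 - 6*z^3 - 14*z^2 + 14*z + 4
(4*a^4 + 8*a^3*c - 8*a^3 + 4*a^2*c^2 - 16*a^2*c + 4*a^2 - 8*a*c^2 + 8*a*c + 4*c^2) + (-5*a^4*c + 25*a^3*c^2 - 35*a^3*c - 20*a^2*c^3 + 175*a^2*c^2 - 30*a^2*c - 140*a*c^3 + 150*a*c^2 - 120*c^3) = -5*a^4*c + 4*a^4 + 25*a^3*c^2 - 27*a^3*c - 8*a^3 - 20*a^2*c^3 + 179*a^2*c^2 - 46*a^2*c + 4*a^2 - 140*a*c^3 + 142*a*c^2 + 8*a*c - 120*c^3 + 4*c^2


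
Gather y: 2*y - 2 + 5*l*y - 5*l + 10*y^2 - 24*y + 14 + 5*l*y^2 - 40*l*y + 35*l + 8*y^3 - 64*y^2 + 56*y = 30*l + 8*y^3 + y^2*(5*l - 54) + y*(34 - 35*l) + 12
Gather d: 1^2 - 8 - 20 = -27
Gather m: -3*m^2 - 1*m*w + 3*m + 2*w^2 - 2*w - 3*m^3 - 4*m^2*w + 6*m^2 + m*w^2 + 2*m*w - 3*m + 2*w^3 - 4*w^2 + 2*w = -3*m^3 + m^2*(3 - 4*w) + m*(w^2 + w) + 2*w^3 - 2*w^2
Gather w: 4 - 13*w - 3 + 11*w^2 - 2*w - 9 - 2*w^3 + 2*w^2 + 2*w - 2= -2*w^3 + 13*w^2 - 13*w - 10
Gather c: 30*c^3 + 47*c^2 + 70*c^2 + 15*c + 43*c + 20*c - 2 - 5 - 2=30*c^3 + 117*c^2 + 78*c - 9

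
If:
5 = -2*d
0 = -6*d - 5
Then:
No Solution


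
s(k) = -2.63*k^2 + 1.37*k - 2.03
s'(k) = 1.37 - 5.26*k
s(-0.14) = -2.27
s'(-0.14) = 2.11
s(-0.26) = -2.56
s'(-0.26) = 2.74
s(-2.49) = -21.75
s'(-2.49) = 14.47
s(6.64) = -108.89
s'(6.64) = -33.56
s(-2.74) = -25.53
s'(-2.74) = 15.78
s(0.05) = -1.97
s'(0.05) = 1.11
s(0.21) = -1.86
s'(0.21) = 0.27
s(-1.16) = -7.16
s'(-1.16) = 7.47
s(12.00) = -364.31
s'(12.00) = -61.75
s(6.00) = -88.49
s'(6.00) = -30.19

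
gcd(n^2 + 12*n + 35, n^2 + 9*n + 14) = n + 7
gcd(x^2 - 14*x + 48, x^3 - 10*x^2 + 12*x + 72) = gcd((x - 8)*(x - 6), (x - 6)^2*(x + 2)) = x - 6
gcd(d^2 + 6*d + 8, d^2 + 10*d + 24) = d + 4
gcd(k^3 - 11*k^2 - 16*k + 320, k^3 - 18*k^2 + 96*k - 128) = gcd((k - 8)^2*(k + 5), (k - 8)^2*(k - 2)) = k^2 - 16*k + 64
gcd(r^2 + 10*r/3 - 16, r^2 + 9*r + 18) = r + 6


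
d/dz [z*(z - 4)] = 2*z - 4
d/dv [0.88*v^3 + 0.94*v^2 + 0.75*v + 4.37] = 2.64*v^2 + 1.88*v + 0.75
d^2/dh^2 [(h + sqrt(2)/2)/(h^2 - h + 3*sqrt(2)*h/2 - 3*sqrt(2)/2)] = 2*((2*h + sqrt(2))*(4*h - 2 + 3*sqrt(2))^2 + 4*(-3*h - 2*sqrt(2) + 1)*(2*h^2 - 2*h + 3*sqrt(2)*h - 3*sqrt(2)))/(2*h^2 - 2*h + 3*sqrt(2)*h - 3*sqrt(2))^3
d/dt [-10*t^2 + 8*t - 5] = 8 - 20*t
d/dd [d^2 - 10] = 2*d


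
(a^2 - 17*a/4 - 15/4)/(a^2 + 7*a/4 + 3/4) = (a - 5)/(a + 1)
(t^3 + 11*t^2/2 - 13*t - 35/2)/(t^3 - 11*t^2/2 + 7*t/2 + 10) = (t + 7)/(t - 4)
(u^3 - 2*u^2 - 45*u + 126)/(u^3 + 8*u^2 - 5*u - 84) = (u - 6)/(u + 4)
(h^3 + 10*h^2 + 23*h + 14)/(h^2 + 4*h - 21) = (h^2 + 3*h + 2)/(h - 3)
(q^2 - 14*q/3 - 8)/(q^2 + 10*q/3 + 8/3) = (q - 6)/(q + 2)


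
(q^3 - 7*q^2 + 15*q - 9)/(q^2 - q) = q - 6 + 9/q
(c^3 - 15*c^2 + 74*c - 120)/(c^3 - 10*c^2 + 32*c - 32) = (c^2 - 11*c + 30)/(c^2 - 6*c + 8)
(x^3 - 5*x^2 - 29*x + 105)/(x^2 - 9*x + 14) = (x^2 + 2*x - 15)/(x - 2)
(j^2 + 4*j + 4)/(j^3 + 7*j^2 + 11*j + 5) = (j^2 + 4*j + 4)/(j^3 + 7*j^2 + 11*j + 5)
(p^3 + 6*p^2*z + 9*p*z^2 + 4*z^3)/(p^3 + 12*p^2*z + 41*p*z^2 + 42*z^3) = (p^3 + 6*p^2*z + 9*p*z^2 + 4*z^3)/(p^3 + 12*p^2*z + 41*p*z^2 + 42*z^3)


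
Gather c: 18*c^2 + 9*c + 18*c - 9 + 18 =18*c^2 + 27*c + 9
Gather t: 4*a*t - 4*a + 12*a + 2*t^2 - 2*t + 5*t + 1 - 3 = 8*a + 2*t^2 + t*(4*a + 3) - 2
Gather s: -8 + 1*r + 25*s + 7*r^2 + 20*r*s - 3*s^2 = 7*r^2 + r - 3*s^2 + s*(20*r + 25) - 8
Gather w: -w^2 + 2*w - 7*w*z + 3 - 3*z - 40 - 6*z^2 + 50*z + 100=-w^2 + w*(2 - 7*z) - 6*z^2 + 47*z + 63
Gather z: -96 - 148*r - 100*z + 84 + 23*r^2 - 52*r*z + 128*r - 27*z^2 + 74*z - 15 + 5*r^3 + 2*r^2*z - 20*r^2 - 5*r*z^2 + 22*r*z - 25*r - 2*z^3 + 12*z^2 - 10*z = 5*r^3 + 3*r^2 - 45*r - 2*z^3 + z^2*(-5*r - 15) + z*(2*r^2 - 30*r - 36) - 27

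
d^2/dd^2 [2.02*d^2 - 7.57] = 4.04000000000000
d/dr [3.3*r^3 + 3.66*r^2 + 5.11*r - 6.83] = 9.9*r^2 + 7.32*r + 5.11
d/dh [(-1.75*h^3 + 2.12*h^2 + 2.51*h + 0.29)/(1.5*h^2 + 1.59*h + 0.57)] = (-2.625*h^4 - 5.565*h^3 - 3.3867*h^2 + 1.5468*h + 0.9696)/(2.25*h^4 + 4.77*h^3 + 4.2381*h^2 + 1.8126*h + 0.3249)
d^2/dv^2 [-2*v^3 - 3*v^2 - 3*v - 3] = -12*v - 6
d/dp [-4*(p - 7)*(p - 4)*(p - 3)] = -12*p^2 + 112*p - 244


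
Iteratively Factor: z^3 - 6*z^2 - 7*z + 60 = (z - 5)*(z^2 - z - 12) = (z - 5)*(z - 4)*(z + 3)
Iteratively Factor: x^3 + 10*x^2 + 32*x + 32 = (x + 4)*(x^2 + 6*x + 8) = (x + 4)^2*(x + 2)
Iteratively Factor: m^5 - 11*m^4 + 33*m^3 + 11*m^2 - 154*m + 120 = (m - 3)*(m^4 - 8*m^3 + 9*m^2 + 38*m - 40) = (m - 5)*(m - 3)*(m^3 - 3*m^2 - 6*m + 8) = (m - 5)*(m - 3)*(m + 2)*(m^2 - 5*m + 4) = (m - 5)*(m - 3)*(m - 1)*(m + 2)*(m - 4)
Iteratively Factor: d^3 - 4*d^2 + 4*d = (d)*(d^2 - 4*d + 4) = d*(d - 2)*(d - 2)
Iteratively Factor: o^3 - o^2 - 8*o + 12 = (o + 3)*(o^2 - 4*o + 4) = (o - 2)*(o + 3)*(o - 2)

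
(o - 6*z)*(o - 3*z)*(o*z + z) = o^3*z - 9*o^2*z^2 + o^2*z + 18*o*z^3 - 9*o*z^2 + 18*z^3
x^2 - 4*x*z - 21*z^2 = (x - 7*z)*(x + 3*z)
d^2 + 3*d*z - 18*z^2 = (d - 3*z)*(d + 6*z)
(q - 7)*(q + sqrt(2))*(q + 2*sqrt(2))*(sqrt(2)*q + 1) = sqrt(2)*q^4 - 7*sqrt(2)*q^3 + 7*q^3 - 49*q^2 + 7*sqrt(2)*q^2 - 49*sqrt(2)*q + 4*q - 28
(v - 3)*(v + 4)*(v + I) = v^3 + v^2 + I*v^2 - 12*v + I*v - 12*I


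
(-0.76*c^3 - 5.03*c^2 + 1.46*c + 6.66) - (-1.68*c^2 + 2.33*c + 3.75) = -0.76*c^3 - 3.35*c^2 - 0.87*c + 2.91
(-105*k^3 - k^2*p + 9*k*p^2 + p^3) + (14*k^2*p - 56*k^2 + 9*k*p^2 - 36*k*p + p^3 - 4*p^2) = -105*k^3 + 13*k^2*p - 56*k^2 + 18*k*p^2 - 36*k*p + 2*p^3 - 4*p^2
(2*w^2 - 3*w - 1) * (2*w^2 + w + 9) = 4*w^4 - 4*w^3 + 13*w^2 - 28*w - 9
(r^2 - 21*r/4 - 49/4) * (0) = 0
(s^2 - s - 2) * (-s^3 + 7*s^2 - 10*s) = -s^5 + 8*s^4 - 15*s^3 - 4*s^2 + 20*s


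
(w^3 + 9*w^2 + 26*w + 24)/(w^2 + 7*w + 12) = w + 2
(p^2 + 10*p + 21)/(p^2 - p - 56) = (p + 3)/(p - 8)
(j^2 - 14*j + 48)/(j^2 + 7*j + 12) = (j^2 - 14*j + 48)/(j^2 + 7*j + 12)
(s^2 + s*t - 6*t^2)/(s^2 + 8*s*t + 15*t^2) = (s - 2*t)/(s + 5*t)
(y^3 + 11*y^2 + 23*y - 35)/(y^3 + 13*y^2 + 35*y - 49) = (y + 5)/(y + 7)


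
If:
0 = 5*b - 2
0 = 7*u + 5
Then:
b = 2/5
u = -5/7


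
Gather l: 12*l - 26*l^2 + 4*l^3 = 4*l^3 - 26*l^2 + 12*l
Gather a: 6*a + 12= 6*a + 12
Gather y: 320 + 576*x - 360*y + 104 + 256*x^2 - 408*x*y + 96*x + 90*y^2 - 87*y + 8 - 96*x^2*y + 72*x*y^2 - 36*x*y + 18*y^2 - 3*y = 256*x^2 + 672*x + y^2*(72*x + 108) + y*(-96*x^2 - 444*x - 450) + 432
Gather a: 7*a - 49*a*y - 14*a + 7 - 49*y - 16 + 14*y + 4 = a*(-49*y - 7) - 35*y - 5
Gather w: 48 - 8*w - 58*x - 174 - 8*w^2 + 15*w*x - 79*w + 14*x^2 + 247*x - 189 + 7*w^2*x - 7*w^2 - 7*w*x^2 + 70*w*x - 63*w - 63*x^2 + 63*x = w^2*(7*x - 15) + w*(-7*x^2 + 85*x - 150) - 49*x^2 + 252*x - 315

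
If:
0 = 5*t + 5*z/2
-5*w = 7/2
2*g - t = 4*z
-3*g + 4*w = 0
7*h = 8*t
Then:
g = -14/15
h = 32/105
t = 4/15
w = -7/10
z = -8/15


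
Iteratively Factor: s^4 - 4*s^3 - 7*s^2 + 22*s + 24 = (s - 4)*(s^3 - 7*s - 6) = (s - 4)*(s - 3)*(s^2 + 3*s + 2) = (s - 4)*(s - 3)*(s + 1)*(s + 2)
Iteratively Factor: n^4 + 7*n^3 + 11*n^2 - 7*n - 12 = (n - 1)*(n^3 + 8*n^2 + 19*n + 12) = (n - 1)*(n + 3)*(n^2 + 5*n + 4) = (n - 1)*(n + 1)*(n + 3)*(n + 4)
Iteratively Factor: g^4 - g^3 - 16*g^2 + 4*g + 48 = (g + 3)*(g^3 - 4*g^2 - 4*g + 16) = (g + 2)*(g + 3)*(g^2 - 6*g + 8) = (g - 4)*(g + 2)*(g + 3)*(g - 2)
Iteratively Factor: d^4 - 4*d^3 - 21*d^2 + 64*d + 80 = (d - 4)*(d^3 - 21*d - 20) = (d - 4)*(d + 4)*(d^2 - 4*d - 5) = (d - 4)*(d + 1)*(d + 4)*(d - 5)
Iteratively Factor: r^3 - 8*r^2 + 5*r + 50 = (r - 5)*(r^2 - 3*r - 10) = (r - 5)^2*(r + 2)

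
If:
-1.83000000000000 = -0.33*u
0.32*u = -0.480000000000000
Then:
No Solution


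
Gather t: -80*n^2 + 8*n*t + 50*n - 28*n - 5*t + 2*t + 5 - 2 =-80*n^2 + 22*n + t*(8*n - 3) + 3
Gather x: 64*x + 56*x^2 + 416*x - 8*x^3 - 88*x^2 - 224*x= -8*x^3 - 32*x^2 + 256*x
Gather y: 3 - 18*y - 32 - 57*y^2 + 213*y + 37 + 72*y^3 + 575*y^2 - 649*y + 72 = 72*y^3 + 518*y^2 - 454*y + 80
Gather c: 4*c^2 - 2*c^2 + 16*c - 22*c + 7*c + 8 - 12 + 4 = 2*c^2 + c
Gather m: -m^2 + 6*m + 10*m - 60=-m^2 + 16*m - 60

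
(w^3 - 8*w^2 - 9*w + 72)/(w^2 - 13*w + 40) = (w^2 - 9)/(w - 5)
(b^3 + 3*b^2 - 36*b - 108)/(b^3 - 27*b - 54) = (b + 6)/(b + 3)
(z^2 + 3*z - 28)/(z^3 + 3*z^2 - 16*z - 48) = (z + 7)/(z^2 + 7*z + 12)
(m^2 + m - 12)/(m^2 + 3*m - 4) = (m - 3)/(m - 1)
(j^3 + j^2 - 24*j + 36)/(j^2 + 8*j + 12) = (j^2 - 5*j + 6)/(j + 2)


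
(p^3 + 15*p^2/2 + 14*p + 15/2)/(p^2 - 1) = (2*p^2 + 13*p + 15)/(2*(p - 1))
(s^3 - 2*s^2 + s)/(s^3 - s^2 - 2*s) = (-s^2 + 2*s - 1)/(-s^2 + s + 2)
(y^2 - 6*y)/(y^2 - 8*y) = (y - 6)/(y - 8)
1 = 1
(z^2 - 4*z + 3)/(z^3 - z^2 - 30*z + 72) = (z - 1)/(z^2 + 2*z - 24)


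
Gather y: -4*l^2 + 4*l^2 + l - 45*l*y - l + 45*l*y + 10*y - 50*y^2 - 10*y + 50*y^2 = 0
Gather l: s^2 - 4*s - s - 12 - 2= s^2 - 5*s - 14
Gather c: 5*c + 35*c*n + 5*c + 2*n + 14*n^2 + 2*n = c*(35*n + 10) + 14*n^2 + 4*n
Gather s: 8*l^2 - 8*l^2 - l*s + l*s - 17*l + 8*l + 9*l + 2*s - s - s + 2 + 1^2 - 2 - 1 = 0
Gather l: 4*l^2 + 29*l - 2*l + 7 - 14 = 4*l^2 + 27*l - 7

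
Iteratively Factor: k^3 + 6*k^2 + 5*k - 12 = (k + 4)*(k^2 + 2*k - 3) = (k - 1)*(k + 4)*(k + 3)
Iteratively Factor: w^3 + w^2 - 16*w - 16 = (w + 4)*(w^2 - 3*w - 4) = (w - 4)*(w + 4)*(w + 1)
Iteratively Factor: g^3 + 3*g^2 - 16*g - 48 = (g - 4)*(g^2 + 7*g + 12) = (g - 4)*(g + 4)*(g + 3)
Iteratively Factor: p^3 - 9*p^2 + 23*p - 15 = (p - 1)*(p^2 - 8*p + 15) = (p - 3)*(p - 1)*(p - 5)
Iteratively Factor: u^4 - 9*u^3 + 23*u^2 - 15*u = (u)*(u^3 - 9*u^2 + 23*u - 15) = u*(u - 5)*(u^2 - 4*u + 3) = u*(u - 5)*(u - 1)*(u - 3)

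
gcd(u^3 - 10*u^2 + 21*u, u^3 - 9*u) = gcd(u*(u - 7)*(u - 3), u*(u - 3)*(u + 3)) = u^2 - 3*u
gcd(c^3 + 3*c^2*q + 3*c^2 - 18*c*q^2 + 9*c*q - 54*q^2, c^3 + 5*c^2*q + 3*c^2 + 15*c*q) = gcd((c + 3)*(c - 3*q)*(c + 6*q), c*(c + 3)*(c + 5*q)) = c + 3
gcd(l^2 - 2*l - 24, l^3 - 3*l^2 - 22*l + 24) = l^2 - 2*l - 24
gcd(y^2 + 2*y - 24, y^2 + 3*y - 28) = y - 4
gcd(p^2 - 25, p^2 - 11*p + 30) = p - 5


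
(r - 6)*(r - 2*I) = r^2 - 6*r - 2*I*r + 12*I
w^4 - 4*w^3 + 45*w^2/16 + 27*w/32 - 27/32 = (w - 3)*(w - 3/4)^2*(w + 1/2)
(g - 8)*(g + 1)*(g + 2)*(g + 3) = g^4 - 2*g^3 - 37*g^2 - 82*g - 48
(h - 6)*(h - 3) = h^2 - 9*h + 18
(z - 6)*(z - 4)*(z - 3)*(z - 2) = z^4 - 15*z^3 + 80*z^2 - 180*z + 144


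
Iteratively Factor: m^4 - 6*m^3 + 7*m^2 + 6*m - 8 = (m - 4)*(m^3 - 2*m^2 - m + 2) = (m - 4)*(m - 2)*(m^2 - 1) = (m - 4)*(m - 2)*(m - 1)*(m + 1)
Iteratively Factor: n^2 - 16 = (n - 4)*(n + 4)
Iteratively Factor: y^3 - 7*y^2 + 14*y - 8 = (y - 2)*(y^2 - 5*y + 4) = (y - 4)*(y - 2)*(y - 1)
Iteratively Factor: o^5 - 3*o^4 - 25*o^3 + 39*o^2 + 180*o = (o - 5)*(o^4 + 2*o^3 - 15*o^2 - 36*o) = (o - 5)*(o + 3)*(o^3 - o^2 - 12*o) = (o - 5)*(o + 3)^2*(o^2 - 4*o) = (o - 5)*(o - 4)*(o + 3)^2*(o)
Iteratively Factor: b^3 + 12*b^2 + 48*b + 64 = (b + 4)*(b^2 + 8*b + 16) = (b + 4)^2*(b + 4)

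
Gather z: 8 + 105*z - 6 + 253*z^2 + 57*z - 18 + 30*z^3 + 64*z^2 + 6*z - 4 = 30*z^3 + 317*z^2 + 168*z - 20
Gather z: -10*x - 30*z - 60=-10*x - 30*z - 60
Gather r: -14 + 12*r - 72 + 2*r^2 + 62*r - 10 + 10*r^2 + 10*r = 12*r^2 + 84*r - 96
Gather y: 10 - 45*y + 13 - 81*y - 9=14 - 126*y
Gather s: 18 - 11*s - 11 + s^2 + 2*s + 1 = s^2 - 9*s + 8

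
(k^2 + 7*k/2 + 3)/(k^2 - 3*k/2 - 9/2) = (k + 2)/(k - 3)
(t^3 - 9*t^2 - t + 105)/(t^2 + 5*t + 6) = (t^2 - 12*t + 35)/(t + 2)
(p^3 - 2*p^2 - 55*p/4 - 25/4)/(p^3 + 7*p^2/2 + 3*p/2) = (2*p^2 - 5*p - 25)/(2*p*(p + 3))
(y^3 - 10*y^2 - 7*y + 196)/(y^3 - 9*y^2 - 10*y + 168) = (y - 7)/(y - 6)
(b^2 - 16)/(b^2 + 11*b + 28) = (b - 4)/(b + 7)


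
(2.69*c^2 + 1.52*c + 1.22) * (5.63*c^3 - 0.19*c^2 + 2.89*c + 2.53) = 15.1447*c^5 + 8.0465*c^4 + 14.3539*c^3 + 10.9667*c^2 + 7.3714*c + 3.0866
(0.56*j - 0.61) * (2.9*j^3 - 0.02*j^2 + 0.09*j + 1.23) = 1.624*j^4 - 1.7802*j^3 + 0.0626*j^2 + 0.6339*j - 0.7503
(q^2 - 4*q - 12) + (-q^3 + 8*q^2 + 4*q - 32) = -q^3 + 9*q^2 - 44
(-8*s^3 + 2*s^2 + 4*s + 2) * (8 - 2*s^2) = 16*s^5 - 4*s^4 - 72*s^3 + 12*s^2 + 32*s + 16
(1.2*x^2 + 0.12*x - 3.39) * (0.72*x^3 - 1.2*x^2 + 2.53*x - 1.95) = 0.864*x^5 - 1.3536*x^4 + 0.4512*x^3 + 2.0316*x^2 - 8.8107*x + 6.6105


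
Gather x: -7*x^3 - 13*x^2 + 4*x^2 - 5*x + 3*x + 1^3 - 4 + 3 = -7*x^3 - 9*x^2 - 2*x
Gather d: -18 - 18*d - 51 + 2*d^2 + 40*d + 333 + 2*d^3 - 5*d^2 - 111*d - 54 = 2*d^3 - 3*d^2 - 89*d + 210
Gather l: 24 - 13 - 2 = 9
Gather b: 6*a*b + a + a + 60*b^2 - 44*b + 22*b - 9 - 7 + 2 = 2*a + 60*b^2 + b*(6*a - 22) - 14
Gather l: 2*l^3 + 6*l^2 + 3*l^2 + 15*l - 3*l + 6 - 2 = 2*l^3 + 9*l^2 + 12*l + 4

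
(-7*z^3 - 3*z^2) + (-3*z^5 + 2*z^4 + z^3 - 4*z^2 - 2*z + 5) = -3*z^5 + 2*z^4 - 6*z^3 - 7*z^2 - 2*z + 5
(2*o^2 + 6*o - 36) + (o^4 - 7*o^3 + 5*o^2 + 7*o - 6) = o^4 - 7*o^3 + 7*o^2 + 13*o - 42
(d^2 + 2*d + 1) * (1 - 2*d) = -2*d^3 - 3*d^2 + 1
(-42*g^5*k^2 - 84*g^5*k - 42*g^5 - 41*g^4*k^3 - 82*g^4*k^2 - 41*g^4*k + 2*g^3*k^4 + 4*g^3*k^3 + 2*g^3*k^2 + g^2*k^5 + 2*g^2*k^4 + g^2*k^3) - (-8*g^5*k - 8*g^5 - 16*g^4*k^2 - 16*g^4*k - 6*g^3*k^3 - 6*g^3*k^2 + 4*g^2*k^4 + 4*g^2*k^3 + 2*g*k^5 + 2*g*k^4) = -42*g^5*k^2 - 76*g^5*k - 34*g^5 - 41*g^4*k^3 - 66*g^4*k^2 - 25*g^4*k + 2*g^3*k^4 + 10*g^3*k^3 + 8*g^3*k^2 + g^2*k^5 - 2*g^2*k^4 - 3*g^2*k^3 - 2*g*k^5 - 2*g*k^4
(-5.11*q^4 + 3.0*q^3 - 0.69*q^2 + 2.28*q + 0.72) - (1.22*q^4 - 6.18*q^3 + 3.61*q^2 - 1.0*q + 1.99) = -6.33*q^4 + 9.18*q^3 - 4.3*q^2 + 3.28*q - 1.27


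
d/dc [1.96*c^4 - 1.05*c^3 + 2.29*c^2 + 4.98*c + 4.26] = 7.84*c^3 - 3.15*c^2 + 4.58*c + 4.98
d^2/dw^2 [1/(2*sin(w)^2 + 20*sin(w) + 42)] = (-2*sin(w)^4 - 15*sin(w)^3 - 5*sin(w)^2 + 135*sin(w) + 79)/(sin(w)^2 + 10*sin(w) + 21)^3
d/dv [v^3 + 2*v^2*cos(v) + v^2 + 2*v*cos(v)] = -2*v^2*sin(v) + 3*v^2 - 2*v*sin(v) + 4*v*cos(v) + 2*v + 2*cos(v)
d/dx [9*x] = 9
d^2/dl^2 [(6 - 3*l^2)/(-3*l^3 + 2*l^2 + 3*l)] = 18*(3*l^6 - 27*l^4 + 30*l^3 + 10*l^2 - 12*l - 6)/(l^3*(27*l^6 - 54*l^5 - 45*l^4 + 100*l^3 + 45*l^2 - 54*l - 27))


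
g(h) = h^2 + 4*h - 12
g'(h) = 2*h + 4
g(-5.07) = -6.58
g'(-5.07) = -6.14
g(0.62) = -9.14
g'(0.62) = 5.24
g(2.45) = 3.80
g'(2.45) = 8.90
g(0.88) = -7.71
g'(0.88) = 5.76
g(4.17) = 22.07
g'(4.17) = 12.34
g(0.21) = -11.12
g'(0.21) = 4.42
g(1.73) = -2.09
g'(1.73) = 7.46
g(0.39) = -10.29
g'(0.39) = 4.78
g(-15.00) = 153.00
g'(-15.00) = -26.00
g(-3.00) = -15.00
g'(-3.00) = -2.00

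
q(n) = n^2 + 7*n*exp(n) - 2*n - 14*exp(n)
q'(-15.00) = -32.00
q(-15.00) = 255.00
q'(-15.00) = -32.00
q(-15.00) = 255.00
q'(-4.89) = -12.09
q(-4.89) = 33.33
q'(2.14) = 70.11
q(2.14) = 8.63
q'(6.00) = 14130.01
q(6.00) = 11320.01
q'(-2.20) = -8.88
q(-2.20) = 5.98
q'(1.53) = 18.19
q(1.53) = -15.91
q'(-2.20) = -8.88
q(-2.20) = 5.98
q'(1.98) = 51.65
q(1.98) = -1.05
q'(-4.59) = -11.58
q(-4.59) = 29.78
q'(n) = 7*n*exp(n) + 2*n - 7*exp(n) - 2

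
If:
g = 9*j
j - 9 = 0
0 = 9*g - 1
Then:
No Solution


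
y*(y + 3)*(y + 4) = y^3 + 7*y^2 + 12*y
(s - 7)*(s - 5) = s^2 - 12*s + 35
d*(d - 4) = d^2 - 4*d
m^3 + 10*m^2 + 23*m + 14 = (m + 1)*(m + 2)*(m + 7)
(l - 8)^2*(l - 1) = l^3 - 17*l^2 + 80*l - 64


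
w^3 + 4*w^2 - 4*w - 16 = (w - 2)*(w + 2)*(w + 4)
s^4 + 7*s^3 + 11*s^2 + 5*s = s*(s + 1)^2*(s + 5)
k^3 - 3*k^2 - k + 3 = (k - 3)*(k - 1)*(k + 1)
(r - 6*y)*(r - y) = r^2 - 7*r*y + 6*y^2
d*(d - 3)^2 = d^3 - 6*d^2 + 9*d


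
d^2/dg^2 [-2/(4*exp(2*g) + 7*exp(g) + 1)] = 2*(-2*(8*exp(g) + 7)^2*exp(g) + (16*exp(g) + 7)*(4*exp(2*g) + 7*exp(g) + 1))*exp(g)/(4*exp(2*g) + 7*exp(g) + 1)^3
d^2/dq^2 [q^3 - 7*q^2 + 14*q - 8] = 6*q - 14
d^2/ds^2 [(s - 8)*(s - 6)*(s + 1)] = 6*s - 26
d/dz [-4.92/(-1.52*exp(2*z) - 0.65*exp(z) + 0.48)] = (-14.9568*exp(z) - 3.198)*exp(z)/(1.52*exp(2*z) + 0.65*exp(z) - 0.48)^2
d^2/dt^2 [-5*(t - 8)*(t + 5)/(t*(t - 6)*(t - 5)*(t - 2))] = 10*(-3*t^8 + 57*t^7 - 29*t^6 - 6171*t^5 + 56076*t^4 - 218468*t^3 + 418080*t^2 - 374400*t + 144000)/(t^3*(t^9 - 39*t^8 + 663*t^7 - 6433*t^6 + 39156*t^5 - 154596*t^4 + 394768*t^3 - 627120*t^2 + 561600*t - 216000))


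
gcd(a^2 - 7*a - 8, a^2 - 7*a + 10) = 1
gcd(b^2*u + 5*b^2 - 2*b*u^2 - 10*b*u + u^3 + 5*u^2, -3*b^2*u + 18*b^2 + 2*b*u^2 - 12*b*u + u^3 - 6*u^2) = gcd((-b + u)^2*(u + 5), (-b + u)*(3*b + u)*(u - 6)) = -b + u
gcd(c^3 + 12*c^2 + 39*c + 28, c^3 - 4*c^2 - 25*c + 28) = c + 4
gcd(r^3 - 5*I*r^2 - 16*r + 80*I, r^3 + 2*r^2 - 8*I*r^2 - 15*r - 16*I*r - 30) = r - 5*I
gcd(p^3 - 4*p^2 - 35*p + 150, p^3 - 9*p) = 1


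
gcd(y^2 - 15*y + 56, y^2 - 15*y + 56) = y^2 - 15*y + 56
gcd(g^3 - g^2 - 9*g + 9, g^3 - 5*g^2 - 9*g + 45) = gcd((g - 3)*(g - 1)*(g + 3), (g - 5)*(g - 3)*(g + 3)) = g^2 - 9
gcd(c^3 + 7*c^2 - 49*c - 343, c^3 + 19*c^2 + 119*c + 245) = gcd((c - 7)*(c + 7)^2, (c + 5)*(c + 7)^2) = c^2 + 14*c + 49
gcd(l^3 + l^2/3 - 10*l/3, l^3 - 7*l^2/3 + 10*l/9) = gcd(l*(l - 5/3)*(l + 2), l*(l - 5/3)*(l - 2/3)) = l^2 - 5*l/3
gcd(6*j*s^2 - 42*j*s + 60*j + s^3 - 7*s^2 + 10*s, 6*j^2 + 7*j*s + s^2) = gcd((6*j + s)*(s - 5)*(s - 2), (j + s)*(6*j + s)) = 6*j + s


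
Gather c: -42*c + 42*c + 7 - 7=0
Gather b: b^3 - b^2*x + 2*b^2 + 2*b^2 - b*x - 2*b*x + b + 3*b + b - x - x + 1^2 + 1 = b^3 + b^2*(4 - x) + b*(5 - 3*x) - 2*x + 2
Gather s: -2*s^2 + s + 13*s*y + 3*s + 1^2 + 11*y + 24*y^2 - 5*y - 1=-2*s^2 + s*(13*y + 4) + 24*y^2 + 6*y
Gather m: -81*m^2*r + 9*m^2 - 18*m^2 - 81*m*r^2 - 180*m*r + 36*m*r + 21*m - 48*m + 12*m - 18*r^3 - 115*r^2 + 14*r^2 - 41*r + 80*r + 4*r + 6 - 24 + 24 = m^2*(-81*r - 9) + m*(-81*r^2 - 144*r - 15) - 18*r^3 - 101*r^2 + 43*r + 6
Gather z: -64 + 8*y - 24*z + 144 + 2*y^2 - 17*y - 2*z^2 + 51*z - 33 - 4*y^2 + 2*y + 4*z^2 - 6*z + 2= -2*y^2 - 7*y + 2*z^2 + 21*z + 49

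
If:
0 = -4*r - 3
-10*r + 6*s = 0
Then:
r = -3/4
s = -5/4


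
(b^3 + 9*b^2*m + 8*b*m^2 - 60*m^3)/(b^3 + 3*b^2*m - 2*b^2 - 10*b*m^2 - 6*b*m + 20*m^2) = (b + 6*m)/(b - 2)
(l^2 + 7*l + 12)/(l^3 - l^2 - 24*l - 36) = (l + 4)/(l^2 - 4*l - 12)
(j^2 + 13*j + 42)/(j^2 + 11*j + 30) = (j + 7)/(j + 5)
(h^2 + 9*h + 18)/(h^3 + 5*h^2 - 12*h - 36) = (h + 3)/(h^2 - h - 6)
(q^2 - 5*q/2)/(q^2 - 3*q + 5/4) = 2*q/(2*q - 1)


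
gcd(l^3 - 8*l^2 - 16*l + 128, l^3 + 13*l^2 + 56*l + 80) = l + 4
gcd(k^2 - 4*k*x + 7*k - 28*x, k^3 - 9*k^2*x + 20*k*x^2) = -k + 4*x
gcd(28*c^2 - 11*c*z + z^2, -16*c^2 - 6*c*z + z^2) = 1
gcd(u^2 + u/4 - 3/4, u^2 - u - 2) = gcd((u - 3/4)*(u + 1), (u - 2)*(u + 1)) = u + 1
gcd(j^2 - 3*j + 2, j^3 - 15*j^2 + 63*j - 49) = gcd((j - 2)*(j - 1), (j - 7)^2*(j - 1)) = j - 1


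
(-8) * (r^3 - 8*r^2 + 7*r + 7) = -8*r^3 + 64*r^2 - 56*r - 56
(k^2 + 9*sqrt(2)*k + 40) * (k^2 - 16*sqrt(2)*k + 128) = k^4 - 7*sqrt(2)*k^3 - 120*k^2 + 512*sqrt(2)*k + 5120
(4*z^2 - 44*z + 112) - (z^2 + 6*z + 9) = 3*z^2 - 50*z + 103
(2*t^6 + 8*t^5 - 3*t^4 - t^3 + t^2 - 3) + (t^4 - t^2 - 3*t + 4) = 2*t^6 + 8*t^5 - 2*t^4 - t^3 - 3*t + 1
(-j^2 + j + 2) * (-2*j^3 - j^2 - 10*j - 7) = 2*j^5 - j^4 + 5*j^3 - 5*j^2 - 27*j - 14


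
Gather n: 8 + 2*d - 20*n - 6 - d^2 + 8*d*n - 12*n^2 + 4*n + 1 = -d^2 + 2*d - 12*n^2 + n*(8*d - 16) + 3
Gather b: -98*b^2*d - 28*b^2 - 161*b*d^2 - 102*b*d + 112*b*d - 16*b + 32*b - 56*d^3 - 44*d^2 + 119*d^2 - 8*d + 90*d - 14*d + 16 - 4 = b^2*(-98*d - 28) + b*(-161*d^2 + 10*d + 16) - 56*d^3 + 75*d^2 + 68*d + 12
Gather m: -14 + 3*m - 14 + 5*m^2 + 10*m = 5*m^2 + 13*m - 28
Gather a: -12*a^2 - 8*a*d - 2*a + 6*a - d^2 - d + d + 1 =-12*a^2 + a*(4 - 8*d) - d^2 + 1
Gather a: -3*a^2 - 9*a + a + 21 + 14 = -3*a^2 - 8*a + 35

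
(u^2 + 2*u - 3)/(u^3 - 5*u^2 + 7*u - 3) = (u + 3)/(u^2 - 4*u + 3)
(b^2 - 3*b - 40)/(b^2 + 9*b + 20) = (b - 8)/(b + 4)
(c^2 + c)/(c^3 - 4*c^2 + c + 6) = c/(c^2 - 5*c + 6)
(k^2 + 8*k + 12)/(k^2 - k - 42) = (k + 2)/(k - 7)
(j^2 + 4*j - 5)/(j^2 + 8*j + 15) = (j - 1)/(j + 3)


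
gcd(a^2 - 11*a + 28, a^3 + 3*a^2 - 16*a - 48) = a - 4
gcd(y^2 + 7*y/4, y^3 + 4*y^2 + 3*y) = y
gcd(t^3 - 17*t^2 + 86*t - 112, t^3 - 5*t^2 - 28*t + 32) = t - 8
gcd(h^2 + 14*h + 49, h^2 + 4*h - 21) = h + 7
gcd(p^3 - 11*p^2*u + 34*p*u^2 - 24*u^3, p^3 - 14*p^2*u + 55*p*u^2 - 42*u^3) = p^2 - 7*p*u + 6*u^2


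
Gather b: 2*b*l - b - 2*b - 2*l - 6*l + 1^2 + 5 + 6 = b*(2*l - 3) - 8*l + 12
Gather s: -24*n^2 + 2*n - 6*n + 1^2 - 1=-24*n^2 - 4*n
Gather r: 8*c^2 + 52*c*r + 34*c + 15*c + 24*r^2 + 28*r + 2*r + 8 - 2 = 8*c^2 + 49*c + 24*r^2 + r*(52*c + 30) + 6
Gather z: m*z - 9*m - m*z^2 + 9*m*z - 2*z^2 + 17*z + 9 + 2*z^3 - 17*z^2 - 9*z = -9*m + 2*z^3 + z^2*(-m - 19) + z*(10*m + 8) + 9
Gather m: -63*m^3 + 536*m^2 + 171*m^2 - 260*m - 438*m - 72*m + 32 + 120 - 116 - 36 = -63*m^3 + 707*m^2 - 770*m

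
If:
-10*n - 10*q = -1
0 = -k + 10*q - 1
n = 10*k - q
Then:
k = 1/100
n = -1/1000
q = 101/1000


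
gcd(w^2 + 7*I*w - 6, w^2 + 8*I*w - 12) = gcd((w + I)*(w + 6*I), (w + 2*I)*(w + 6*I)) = w + 6*I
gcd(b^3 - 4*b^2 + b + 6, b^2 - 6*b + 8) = b - 2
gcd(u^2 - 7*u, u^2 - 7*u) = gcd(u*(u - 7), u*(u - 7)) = u^2 - 7*u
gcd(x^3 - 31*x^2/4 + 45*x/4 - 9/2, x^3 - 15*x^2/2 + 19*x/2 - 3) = x^2 - 7*x + 6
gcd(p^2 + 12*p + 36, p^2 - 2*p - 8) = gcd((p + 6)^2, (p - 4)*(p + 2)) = 1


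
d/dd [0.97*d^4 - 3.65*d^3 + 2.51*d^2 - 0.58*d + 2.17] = 3.88*d^3 - 10.95*d^2 + 5.02*d - 0.58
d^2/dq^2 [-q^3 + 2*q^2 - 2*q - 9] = 4 - 6*q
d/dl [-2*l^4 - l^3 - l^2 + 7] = l*(-8*l^2 - 3*l - 2)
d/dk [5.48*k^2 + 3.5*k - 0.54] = 10.96*k + 3.5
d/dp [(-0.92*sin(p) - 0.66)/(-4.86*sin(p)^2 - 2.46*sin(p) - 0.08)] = (-6.4152*sin(p) + 2.2356*cos(2*p) - 3.7856)*cos(p)/(4.86*sin(p)^2 + 2.46*sin(p) + 0.08)^2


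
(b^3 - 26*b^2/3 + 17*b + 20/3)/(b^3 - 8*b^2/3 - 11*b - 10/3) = (b - 4)/(b + 2)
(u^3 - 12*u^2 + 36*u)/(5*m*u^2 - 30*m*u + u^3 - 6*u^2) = (u - 6)/(5*m + u)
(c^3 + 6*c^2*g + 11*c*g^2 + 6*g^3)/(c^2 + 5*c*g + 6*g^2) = c + g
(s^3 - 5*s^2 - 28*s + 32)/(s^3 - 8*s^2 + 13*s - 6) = (s^2 - 4*s - 32)/(s^2 - 7*s + 6)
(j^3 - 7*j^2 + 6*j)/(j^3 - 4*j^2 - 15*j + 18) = j/(j + 3)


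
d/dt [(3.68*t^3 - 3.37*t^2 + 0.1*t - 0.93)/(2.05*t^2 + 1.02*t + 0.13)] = (7.544*t^4 + 7.5072*t^3 - 2.2072*t^2 + 2.9368*t + 0.9616)/(4.2025*t^4 + 4.182*t^3 + 1.5734*t^2 + 0.2652*t + 0.0169)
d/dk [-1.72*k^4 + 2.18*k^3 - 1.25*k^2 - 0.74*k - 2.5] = -6.88*k^3 + 6.54*k^2 - 2.5*k - 0.74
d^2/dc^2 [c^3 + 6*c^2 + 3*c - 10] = 6*c + 12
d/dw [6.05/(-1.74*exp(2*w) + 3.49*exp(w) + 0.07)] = (21.054*exp(w) - 21.1145)*exp(w)/(-1.74*exp(2*w) + 3.49*exp(w) + 0.07)^2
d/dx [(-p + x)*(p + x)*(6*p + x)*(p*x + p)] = p*(-6*p^3 - 2*p^2*x - p^2 + 18*p*x^2 + 12*p*x + 4*x^3 + 3*x^2)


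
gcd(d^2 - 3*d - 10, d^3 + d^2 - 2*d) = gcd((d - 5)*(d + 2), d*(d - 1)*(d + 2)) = d + 2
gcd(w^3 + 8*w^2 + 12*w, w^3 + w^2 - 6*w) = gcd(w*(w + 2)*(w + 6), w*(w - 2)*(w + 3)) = w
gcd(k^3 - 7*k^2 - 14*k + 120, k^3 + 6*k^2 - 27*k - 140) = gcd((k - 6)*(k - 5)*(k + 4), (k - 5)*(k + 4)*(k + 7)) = k^2 - k - 20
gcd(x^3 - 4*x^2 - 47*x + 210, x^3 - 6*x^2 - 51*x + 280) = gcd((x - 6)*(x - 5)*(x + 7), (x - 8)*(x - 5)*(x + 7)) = x^2 + 2*x - 35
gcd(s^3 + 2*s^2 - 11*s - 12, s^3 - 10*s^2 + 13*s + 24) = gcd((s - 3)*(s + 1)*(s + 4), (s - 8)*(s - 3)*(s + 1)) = s^2 - 2*s - 3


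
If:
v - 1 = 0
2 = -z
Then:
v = 1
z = -2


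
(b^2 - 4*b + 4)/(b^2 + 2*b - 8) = (b - 2)/(b + 4)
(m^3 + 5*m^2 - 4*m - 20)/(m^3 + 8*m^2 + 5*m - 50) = (m + 2)/(m + 5)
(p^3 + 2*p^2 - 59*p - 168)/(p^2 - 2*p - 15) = (p^2 - p - 56)/(p - 5)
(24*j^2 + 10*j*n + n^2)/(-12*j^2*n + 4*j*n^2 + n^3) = (-4*j - n)/(n*(2*j - n))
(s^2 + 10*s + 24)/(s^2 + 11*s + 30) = (s + 4)/(s + 5)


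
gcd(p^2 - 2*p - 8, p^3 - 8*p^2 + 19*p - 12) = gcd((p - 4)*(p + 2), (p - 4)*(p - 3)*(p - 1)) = p - 4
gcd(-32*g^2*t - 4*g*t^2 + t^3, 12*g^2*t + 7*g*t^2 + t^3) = 4*g*t + t^2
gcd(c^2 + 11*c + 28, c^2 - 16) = c + 4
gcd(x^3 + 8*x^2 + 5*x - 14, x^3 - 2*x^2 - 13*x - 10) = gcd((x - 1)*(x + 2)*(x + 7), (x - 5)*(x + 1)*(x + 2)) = x + 2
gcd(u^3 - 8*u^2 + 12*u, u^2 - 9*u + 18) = u - 6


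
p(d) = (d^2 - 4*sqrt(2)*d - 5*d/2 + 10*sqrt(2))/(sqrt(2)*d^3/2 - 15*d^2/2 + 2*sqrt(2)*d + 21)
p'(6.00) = -0.05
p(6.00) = -0.02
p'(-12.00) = -0.00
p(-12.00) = -0.11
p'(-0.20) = -0.66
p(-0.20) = 0.79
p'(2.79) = 0.09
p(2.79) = 0.06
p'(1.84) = 0.77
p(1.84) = 0.48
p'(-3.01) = -0.38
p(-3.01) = -0.64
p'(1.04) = -0.11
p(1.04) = 0.41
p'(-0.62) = -1.55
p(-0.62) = 1.21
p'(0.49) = -0.25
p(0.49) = 0.50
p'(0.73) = -0.18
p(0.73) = 0.45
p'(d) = (2*d - 4*sqrt(2) - 5/2)/(sqrt(2)*d^3/2 - 15*d^2/2 + 2*sqrt(2)*d + 21) + (-3*sqrt(2)*d^2/2 + 15*d - 2*sqrt(2))*(d^2 - 4*sqrt(2)*d - 5*d/2 + 10*sqrt(2))/(sqrt(2)*d^3/2 - 15*d^2/2 + 2*sqrt(2)*d + 21)^2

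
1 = 1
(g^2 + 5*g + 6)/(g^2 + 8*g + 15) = (g + 2)/(g + 5)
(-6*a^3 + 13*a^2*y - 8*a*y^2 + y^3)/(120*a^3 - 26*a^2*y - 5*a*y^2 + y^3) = (a^2 - 2*a*y + y^2)/(-20*a^2 + a*y + y^2)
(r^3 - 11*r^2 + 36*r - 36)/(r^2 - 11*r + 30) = (r^2 - 5*r + 6)/(r - 5)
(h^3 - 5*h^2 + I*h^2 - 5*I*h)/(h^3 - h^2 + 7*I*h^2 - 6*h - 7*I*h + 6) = h*(h - 5)/(h^2 + h*(-1 + 6*I) - 6*I)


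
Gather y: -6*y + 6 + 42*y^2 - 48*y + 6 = 42*y^2 - 54*y + 12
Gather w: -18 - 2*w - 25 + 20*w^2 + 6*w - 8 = 20*w^2 + 4*w - 51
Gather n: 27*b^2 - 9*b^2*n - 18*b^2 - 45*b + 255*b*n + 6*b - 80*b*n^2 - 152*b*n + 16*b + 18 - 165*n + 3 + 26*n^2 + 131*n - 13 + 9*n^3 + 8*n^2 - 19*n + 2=9*b^2 - 23*b + 9*n^3 + n^2*(34 - 80*b) + n*(-9*b^2 + 103*b - 53) + 10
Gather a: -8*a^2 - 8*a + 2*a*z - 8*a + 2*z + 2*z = -8*a^2 + a*(2*z - 16) + 4*z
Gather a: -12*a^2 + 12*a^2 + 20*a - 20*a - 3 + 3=0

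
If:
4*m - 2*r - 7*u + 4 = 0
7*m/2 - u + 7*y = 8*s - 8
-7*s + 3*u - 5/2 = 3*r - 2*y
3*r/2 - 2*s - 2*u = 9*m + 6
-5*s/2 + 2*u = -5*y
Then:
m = -6177/5360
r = -57801/34840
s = 38653/69680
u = 337/871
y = 51/416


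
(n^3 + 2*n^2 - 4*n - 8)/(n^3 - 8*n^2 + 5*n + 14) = (n^2 + 4*n + 4)/(n^2 - 6*n - 7)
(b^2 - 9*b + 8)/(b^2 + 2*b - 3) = (b - 8)/(b + 3)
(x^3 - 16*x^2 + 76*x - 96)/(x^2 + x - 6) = (x^2 - 14*x + 48)/(x + 3)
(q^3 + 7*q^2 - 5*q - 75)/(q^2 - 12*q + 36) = (q^3 + 7*q^2 - 5*q - 75)/(q^2 - 12*q + 36)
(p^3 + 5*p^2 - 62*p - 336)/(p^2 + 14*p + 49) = (p^2 - 2*p - 48)/(p + 7)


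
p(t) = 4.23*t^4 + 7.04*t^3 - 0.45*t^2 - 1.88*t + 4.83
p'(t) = 16.92*t^3 + 21.12*t^2 - 0.9*t - 1.88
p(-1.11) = 3.16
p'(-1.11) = 2.00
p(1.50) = 46.17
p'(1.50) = 101.40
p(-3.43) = 307.38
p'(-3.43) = -433.10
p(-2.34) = 43.39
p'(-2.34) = -100.92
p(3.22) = 683.89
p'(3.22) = 779.10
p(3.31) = 756.73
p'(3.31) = 840.13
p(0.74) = 7.31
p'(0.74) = 15.88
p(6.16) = 7712.38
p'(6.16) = 4748.95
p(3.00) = 527.85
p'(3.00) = 642.34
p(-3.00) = 158.97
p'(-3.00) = -265.94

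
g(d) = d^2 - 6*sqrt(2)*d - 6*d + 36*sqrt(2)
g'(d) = 2*d - 6*sqrt(2) - 6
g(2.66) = 19.46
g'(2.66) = -9.17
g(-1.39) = 72.98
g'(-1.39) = -17.27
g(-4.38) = 133.54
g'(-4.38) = -23.25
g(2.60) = 20.01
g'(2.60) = -9.29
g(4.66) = 5.13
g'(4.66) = -5.17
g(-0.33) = 55.80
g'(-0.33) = -15.15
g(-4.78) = 143.00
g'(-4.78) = -24.05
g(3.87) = 9.83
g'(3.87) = -6.75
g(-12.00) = 368.74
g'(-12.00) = -38.49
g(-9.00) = 262.28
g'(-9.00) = -32.49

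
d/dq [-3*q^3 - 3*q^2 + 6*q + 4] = -9*q^2 - 6*q + 6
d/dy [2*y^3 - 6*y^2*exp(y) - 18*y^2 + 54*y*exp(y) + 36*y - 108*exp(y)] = -6*y^2*exp(y) + 6*y^2 + 42*y*exp(y) - 36*y - 54*exp(y) + 36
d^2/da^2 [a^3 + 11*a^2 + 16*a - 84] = 6*a + 22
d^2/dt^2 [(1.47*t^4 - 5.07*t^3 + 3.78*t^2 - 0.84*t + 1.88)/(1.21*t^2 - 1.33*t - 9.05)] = (4.304454*t^6 - 14.194026*t^5 - 80.981712*t^4 + 163.830384*t^3 + 1343.482158*t^2 - 2564.817474*t + 687.229164)/(1.771561*t^6 - 5.841759*t^5 - 33.329208*t^4 + 85.032353*t^3 + 249.28044*t^2 - 326.790975*t - 741.217625)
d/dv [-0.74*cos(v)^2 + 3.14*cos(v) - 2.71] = (1.48*cos(v) - 3.14)*sin(v)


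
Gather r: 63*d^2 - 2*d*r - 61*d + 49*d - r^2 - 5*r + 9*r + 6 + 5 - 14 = 63*d^2 - 12*d - r^2 + r*(4 - 2*d) - 3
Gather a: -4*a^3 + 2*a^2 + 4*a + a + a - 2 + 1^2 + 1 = -4*a^3 + 2*a^2 + 6*a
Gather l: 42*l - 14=42*l - 14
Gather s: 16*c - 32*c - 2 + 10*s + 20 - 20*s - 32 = -16*c - 10*s - 14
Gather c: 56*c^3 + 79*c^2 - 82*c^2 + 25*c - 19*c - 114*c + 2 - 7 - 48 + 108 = 56*c^3 - 3*c^2 - 108*c + 55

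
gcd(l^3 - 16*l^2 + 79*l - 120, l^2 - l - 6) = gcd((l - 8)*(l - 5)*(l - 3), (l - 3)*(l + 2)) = l - 3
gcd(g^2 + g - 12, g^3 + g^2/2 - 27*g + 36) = 1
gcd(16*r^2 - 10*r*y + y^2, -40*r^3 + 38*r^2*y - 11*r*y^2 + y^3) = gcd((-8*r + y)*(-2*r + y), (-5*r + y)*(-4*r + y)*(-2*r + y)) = -2*r + y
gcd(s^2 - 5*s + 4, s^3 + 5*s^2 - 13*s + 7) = s - 1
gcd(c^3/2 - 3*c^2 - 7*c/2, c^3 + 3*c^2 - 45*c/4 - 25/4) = 1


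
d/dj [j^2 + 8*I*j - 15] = 2*j + 8*I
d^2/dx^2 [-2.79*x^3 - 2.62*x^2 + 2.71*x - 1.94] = -16.74*x - 5.24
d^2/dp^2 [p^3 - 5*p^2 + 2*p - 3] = 6*p - 10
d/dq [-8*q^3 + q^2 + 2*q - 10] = -24*q^2 + 2*q + 2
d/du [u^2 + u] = 2*u + 1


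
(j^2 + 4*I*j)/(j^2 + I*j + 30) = j*(j + 4*I)/(j^2 + I*j + 30)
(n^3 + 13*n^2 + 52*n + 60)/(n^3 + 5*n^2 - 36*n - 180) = (n + 2)/(n - 6)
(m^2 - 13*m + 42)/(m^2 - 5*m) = (m^2 - 13*m + 42)/(m*(m - 5))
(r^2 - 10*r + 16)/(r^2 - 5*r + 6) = (r - 8)/(r - 3)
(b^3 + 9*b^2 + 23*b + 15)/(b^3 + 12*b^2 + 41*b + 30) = (b + 3)/(b + 6)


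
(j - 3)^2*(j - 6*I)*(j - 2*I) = j^4 - 6*j^3 - 8*I*j^3 - 3*j^2 + 48*I*j^2 + 72*j - 72*I*j - 108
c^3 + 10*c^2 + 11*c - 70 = (c - 2)*(c + 5)*(c + 7)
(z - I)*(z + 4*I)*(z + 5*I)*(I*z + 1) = I*z^4 - 7*z^3 - 3*I*z^2 - 31*z + 20*I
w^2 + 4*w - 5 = (w - 1)*(w + 5)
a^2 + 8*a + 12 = (a + 2)*(a + 6)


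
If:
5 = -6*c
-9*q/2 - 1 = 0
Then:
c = -5/6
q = -2/9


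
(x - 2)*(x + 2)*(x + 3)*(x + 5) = x^4 + 8*x^3 + 11*x^2 - 32*x - 60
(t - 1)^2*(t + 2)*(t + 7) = t^4 + 7*t^3 - 3*t^2 - 19*t + 14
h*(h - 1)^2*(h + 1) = h^4 - h^3 - h^2 + h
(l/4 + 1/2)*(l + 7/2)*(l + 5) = l^3/4 + 21*l^2/8 + 69*l/8 + 35/4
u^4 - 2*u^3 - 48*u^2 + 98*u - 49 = (u - 7)*(u - 1)^2*(u + 7)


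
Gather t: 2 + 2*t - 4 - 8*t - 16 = -6*t - 18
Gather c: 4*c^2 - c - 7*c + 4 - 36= 4*c^2 - 8*c - 32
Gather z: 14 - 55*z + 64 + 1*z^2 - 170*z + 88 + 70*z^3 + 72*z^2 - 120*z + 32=70*z^3 + 73*z^2 - 345*z + 198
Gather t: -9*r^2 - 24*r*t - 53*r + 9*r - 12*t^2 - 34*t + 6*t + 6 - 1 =-9*r^2 - 44*r - 12*t^2 + t*(-24*r - 28) + 5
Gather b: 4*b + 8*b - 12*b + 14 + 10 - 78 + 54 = 0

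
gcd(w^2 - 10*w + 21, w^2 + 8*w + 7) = 1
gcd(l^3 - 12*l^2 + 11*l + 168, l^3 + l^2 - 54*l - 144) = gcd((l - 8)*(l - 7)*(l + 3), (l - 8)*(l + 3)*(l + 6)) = l^2 - 5*l - 24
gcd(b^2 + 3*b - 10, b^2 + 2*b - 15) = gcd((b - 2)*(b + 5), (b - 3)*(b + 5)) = b + 5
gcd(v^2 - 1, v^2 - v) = v - 1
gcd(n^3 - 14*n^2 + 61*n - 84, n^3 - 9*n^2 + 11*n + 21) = n^2 - 10*n + 21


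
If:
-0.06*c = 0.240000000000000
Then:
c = -4.00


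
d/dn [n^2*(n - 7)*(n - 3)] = 2*n*(2*n^2 - 15*n + 21)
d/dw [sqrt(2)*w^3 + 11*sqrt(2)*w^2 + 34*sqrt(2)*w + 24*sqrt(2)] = sqrt(2)*(3*w^2 + 22*w + 34)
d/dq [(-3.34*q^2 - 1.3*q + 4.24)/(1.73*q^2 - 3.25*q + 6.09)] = (13.104*q^2 - 55.3516*q + 5.863)/(2.9929*q^4 - 11.245*q^3 + 31.6339*q^2 - 39.585*q + 37.0881)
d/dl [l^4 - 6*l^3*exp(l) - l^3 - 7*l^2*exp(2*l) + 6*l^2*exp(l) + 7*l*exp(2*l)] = -6*l^3*exp(l) + 4*l^3 - 14*l^2*exp(2*l) - 12*l^2*exp(l) - 3*l^2 + 12*l*exp(l) + 7*exp(2*l)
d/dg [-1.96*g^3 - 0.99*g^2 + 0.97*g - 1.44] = -5.88*g^2 - 1.98*g + 0.97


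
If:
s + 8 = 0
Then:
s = -8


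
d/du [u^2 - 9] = 2*u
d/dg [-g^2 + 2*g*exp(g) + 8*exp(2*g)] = 2*g*exp(g) - 2*g + 16*exp(2*g) + 2*exp(g)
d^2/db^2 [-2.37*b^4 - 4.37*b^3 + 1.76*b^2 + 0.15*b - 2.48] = -28.44*b^2 - 26.22*b + 3.52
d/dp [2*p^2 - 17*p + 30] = 4*p - 17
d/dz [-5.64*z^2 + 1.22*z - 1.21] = 1.22 - 11.28*z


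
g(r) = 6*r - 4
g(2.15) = 8.90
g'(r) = 6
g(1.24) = 3.44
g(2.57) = 11.42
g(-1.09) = -10.54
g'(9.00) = 6.00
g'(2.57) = 6.00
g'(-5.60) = 6.00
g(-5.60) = -37.60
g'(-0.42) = 6.00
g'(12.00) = 6.00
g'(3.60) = 6.00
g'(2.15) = 6.00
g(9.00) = 50.00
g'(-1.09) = 6.00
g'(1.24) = 6.00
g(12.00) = 68.00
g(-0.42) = -6.52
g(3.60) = 17.60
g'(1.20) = 6.00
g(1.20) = 3.20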